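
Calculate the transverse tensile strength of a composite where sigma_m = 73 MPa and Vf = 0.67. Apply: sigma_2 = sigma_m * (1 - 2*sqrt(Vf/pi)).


factor = 1 - 2*sqrt(0.67/pi) = 0.0764
sigma_2 = 73 * 0.0764 = 5.58 MPa

5.58 MPa


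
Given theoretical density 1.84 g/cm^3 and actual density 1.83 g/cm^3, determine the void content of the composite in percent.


Void% = (rho_theo - rho_actual)/rho_theo * 100 = (1.84 - 1.83)/1.84 * 100 = 0.54%

0.54%


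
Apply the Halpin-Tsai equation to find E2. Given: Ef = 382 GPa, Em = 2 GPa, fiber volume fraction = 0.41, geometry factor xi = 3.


eta = (Ef/Em - 1)/(Ef/Em + xi) = (191.0 - 1)/(191.0 + 3) = 0.9794
E2 = Em*(1+xi*eta*Vf)/(1-eta*Vf) = 7.37 GPa

7.37 GPa


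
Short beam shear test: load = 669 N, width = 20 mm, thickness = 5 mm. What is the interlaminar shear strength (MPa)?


ILSS = 3F/(4bh) = 3*669/(4*20*5) = 5.02 MPa

5.02 MPa


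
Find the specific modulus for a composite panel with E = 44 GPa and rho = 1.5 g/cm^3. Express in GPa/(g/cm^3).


Specific stiffness = E/rho = 44/1.5 = 29.3 GPa/(g/cm^3)

29.3 GPa/(g/cm^3)


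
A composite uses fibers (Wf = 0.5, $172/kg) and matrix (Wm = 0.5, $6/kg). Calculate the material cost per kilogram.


Cost = cost_f*Wf + cost_m*Wm = 172*0.5 + 6*0.5 = $89.0/kg

$89.0/kg


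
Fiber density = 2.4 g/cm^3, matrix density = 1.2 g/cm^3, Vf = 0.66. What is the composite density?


rho_c = rho_f*Vf + rho_m*(1-Vf) = 2.4*0.66 + 1.2*0.34 = 1.992 g/cm^3

1.992 g/cm^3


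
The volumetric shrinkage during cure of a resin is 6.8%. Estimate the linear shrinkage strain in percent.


Linear shrinkage ≈ vol_shrink/3 = 6.8/3 = 2.267%

2.267%


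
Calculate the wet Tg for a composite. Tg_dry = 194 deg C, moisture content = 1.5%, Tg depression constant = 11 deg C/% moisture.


Tg_wet = Tg_dry - k*moisture = 194 - 11*1.5 = 177.5 deg C

177.5 deg C


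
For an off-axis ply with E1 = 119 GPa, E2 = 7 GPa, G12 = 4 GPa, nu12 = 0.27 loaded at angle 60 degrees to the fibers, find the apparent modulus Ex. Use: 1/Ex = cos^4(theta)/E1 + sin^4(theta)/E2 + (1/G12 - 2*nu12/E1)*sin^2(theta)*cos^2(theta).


cos^4(60) = 0.0625, sin^4(60) = 0.5625, sin^2(60)*cos^2(60) = 0.1875
1/G12 - 2*nu12/E1 = 1/4 - 2*0.27/119 = 0.245462 GPa^-1
1/Ex = 0.0625/119 + 0.5625/7 + 0.245462*0.1875 = 0.1269065 GPa^-1
Ex = 7.88 GPa

7.88 GPa


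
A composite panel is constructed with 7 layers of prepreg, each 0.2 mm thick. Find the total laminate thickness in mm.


h = n * t_ply = 7 * 0.2 = 1.4 mm

1.4 mm


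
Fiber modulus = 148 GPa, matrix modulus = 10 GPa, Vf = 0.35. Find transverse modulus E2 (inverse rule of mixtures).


1/E2 = Vf/Ef + (1-Vf)/Em = 0.35/148 + 0.65/10
E2 = 14.84 GPa

14.84 GPa


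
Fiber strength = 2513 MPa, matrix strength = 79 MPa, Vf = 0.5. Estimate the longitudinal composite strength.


sigma_1 = sigma_f*Vf + sigma_m*(1-Vf) = 2513*0.5 + 79*0.5 = 1296.0 MPa

1296.0 MPa


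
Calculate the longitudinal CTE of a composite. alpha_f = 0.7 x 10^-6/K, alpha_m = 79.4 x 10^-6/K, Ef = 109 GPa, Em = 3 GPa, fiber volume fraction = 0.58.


E1 = Ef*Vf + Em*(1-Vf) = 64.48
alpha_1 = (alpha_f*Ef*Vf + alpha_m*Em*(1-Vf))/E1 = 2.24 x 10^-6/K

2.24 x 10^-6/K


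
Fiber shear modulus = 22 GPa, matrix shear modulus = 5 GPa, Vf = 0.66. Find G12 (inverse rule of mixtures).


1/G12 = Vf/Gf + (1-Vf)/Gm = 0.66/22 + 0.34/5
G12 = 10.2 GPa

10.2 GPa


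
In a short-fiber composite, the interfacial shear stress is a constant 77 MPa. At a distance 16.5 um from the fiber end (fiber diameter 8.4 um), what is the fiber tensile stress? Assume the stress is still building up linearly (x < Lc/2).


Force balance: sigma_f * (pi*d^2/4) = tau * (pi*d) * x  ->  sigma_f = 4 * tau * x / d
sigma_f = 4 * 77 * 16.5 / 8.4 = 605.0 MPa

605.0 MPa


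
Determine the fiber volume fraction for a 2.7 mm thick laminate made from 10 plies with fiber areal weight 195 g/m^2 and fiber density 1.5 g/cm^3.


Vf = n * FAW / (rho_f * h * 1000) = 10 * 195 / (1.5 * 2.7 * 1000) = 0.4815

0.4815


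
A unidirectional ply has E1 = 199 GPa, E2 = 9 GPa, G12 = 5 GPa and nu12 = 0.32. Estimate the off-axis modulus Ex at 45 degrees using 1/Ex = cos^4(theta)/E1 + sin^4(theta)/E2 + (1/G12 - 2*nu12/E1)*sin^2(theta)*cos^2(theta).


cos^4(45) = 0.25, sin^4(45) = 0.25, sin^2(45)*cos^2(45) = 0.25
1/G12 - 2*nu12/E1 = 1/5 - 2*0.32/199 = 0.196784 GPa^-1
1/Ex = 0.25/199 + 0.25/9 + 0.196784*0.25 = 0.07823 GPa^-1
Ex = 12.78 GPa

12.78 GPa


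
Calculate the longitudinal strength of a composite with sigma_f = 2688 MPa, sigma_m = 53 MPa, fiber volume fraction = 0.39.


sigma_1 = sigma_f*Vf + sigma_m*(1-Vf) = 2688*0.39 + 53*0.61 = 1080.7 MPa

1080.7 MPa


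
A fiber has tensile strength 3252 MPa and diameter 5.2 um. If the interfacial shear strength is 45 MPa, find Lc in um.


Lc = sigma_f * d / (2 * tau_i) = 3252 * 5.2 / (2 * 45) = 187.9 um

187.9 um


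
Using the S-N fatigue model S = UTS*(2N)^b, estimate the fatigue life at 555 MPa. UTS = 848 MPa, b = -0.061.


N = 0.5 * (S/UTS)^(1/b) = 0.5 * (555/848)^(1/-0.061) = 521.2545 cycles

521.2545 cycles


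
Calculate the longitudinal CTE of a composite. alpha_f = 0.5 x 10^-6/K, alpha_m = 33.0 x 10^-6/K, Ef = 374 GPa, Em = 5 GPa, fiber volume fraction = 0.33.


E1 = Ef*Vf + Em*(1-Vf) = 126.77
alpha_1 = (alpha_f*Ef*Vf + alpha_m*Em*(1-Vf))/E1 = 1.36 x 10^-6/K

1.36 x 10^-6/K


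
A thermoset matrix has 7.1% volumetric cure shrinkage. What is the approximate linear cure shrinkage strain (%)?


Linear shrinkage ≈ vol_shrink/3 = 7.1/3 = 2.367%

2.367%


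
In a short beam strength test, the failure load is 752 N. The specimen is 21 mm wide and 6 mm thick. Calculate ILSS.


ILSS = 3F/(4bh) = 3*752/(4*21*6) = 4.48 MPa

4.48 MPa


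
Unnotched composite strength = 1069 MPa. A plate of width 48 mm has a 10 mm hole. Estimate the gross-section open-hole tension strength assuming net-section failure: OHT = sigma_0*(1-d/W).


OHT = sigma_0*(1-d/W) = 1069*(1-10/48) = 846.3 MPa

846.3 MPa


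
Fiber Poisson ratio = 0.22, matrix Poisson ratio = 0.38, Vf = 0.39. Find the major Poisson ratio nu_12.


nu_12 = nu_f*Vf + nu_m*(1-Vf) = 0.22*0.39 + 0.38*0.61 = 0.3176

0.3176


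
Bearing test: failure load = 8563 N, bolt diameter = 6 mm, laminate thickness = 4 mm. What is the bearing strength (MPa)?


sigma_br = F/(d*h) = 8563/(6*4) = 356.8 MPa

356.8 MPa


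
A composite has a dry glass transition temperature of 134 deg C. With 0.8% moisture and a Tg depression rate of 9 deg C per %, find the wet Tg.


Tg_wet = Tg_dry - k*moisture = 134 - 9*0.8 = 126.8 deg C

126.8 deg C


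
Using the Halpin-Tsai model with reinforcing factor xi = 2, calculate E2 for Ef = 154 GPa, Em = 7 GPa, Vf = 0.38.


eta = (Ef/Em - 1)/(Ef/Em + xi) = (22.0 - 1)/(22.0 + 2) = 0.875
E2 = Em*(1+xi*eta*Vf)/(1-eta*Vf) = 17.46 GPa

17.46 GPa


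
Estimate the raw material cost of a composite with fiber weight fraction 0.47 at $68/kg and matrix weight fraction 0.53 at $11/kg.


Cost = cost_f*Wf + cost_m*Wm = 68*0.47 + 11*0.53 = $37.79/kg

$37.79/kg


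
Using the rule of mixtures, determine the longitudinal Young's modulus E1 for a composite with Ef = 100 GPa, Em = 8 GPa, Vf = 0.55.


E1 = Ef*Vf + Em*(1-Vf) = 100*0.55 + 8*0.45 = 58.6 GPa

58.6 GPa


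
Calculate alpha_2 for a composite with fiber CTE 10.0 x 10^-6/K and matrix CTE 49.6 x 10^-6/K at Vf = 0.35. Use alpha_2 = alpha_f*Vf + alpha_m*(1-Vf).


alpha_2 = alpha_f*Vf + alpha_m*(1-Vf) = 10.0*0.35 + 49.6*0.65 = 35.7 x 10^-6/K

35.7 x 10^-6/K


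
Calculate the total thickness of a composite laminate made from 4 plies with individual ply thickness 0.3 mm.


h = n * t_ply = 4 * 0.3 = 1.2 mm

1.2 mm


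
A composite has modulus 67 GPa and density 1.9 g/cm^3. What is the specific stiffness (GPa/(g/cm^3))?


Specific stiffness = E/rho = 67/1.9 = 35.3 GPa/(g/cm^3)

35.3 GPa/(g/cm^3)


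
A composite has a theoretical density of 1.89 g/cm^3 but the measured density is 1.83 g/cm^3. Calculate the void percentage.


Void% = (rho_theo - rho_actual)/rho_theo * 100 = (1.89 - 1.83)/1.89 * 100 = 3.17%

3.17%


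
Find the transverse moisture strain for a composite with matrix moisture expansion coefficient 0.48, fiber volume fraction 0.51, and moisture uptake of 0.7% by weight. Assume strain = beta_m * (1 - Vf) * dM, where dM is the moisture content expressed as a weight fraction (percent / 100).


dM = 0.7/100 = 0.007
strain = beta_m * (1-Vf) * dM = 0.48 * 0.49 * 0.007 = 0.0016464

0.0016464


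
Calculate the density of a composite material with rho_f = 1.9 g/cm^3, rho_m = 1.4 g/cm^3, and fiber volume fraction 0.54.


rho_c = rho_f*Vf + rho_m*(1-Vf) = 1.9*0.54 + 1.4*0.46 = 1.67 g/cm^3

1.67 g/cm^3


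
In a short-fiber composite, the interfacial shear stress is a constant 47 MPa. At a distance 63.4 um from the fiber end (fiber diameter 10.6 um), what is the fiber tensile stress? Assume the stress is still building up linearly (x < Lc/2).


Force balance: sigma_f * (pi*d^2/4) = tau * (pi*d) * x  ->  sigma_f = 4 * tau * x / d
sigma_f = 4 * 47 * 63.4 / 10.6 = 1124.5 MPa

1124.5 MPa


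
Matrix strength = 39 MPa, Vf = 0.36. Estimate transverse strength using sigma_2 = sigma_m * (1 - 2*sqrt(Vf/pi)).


factor = 1 - 2*sqrt(0.36/pi) = 0.323
sigma_2 = 39 * 0.323 = 12.6 MPa

12.6 MPa


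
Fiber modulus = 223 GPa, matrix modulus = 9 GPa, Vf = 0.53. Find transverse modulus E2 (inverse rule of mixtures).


1/E2 = Vf/Ef + (1-Vf)/Em = 0.53/223 + 0.47/9
E2 = 18.32 GPa

18.32 GPa


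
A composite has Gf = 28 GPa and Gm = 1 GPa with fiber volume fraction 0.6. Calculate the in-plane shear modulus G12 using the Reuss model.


1/G12 = Vf/Gf + (1-Vf)/Gm = 0.6/28 + 0.4/1
G12 = 2.37 GPa

2.37 GPa


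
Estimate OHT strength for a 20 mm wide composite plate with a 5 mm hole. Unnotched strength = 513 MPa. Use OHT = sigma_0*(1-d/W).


OHT = sigma_0*(1-d/W) = 513*(1-5/20) = 384.8 MPa

384.8 MPa


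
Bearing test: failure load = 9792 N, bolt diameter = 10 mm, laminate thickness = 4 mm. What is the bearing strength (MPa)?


sigma_br = F/(d*h) = 9792/(10*4) = 244.8 MPa

244.8 MPa


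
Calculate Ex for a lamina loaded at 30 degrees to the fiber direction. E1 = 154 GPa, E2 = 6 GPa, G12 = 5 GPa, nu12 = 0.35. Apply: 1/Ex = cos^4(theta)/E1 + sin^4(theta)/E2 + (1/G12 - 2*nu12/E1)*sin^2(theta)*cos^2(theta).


cos^4(30) = 0.5625, sin^4(30) = 0.0625, sin^2(30)*cos^2(30) = 0.1875
1/G12 - 2*nu12/E1 = 1/5 - 2*0.35/154 = 0.195455 GPa^-1
1/Ex = 0.5625/154 + 0.0625/6 + 0.195455*0.1875 = 0.050717 GPa^-1
Ex = 19.72 GPa

19.72 GPa


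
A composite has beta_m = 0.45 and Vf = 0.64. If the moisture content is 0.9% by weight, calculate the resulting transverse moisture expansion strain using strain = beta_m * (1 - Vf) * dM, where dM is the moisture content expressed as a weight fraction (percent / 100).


dM = 0.9/100 = 0.009
strain = beta_m * (1-Vf) * dM = 0.45 * 0.36 * 0.009 = 0.001458

0.001458


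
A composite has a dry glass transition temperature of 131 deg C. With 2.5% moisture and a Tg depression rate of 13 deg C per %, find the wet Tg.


Tg_wet = Tg_dry - k*moisture = 131 - 13*2.5 = 98.5 deg C

98.5 deg C


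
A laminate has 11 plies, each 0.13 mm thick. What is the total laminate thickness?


h = n * t_ply = 11 * 0.13 = 1.43 mm

1.43 mm


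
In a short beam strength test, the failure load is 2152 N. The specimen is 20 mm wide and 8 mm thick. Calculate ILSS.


ILSS = 3F/(4bh) = 3*2152/(4*20*8) = 10.09 MPa

10.09 MPa


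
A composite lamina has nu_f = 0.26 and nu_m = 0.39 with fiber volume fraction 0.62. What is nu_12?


nu_12 = nu_f*Vf + nu_m*(1-Vf) = 0.26*0.62 + 0.39*0.38 = 0.3094

0.3094


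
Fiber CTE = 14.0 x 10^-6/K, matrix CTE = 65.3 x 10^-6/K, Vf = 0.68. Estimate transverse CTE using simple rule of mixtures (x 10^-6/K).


alpha_2 = alpha_f*Vf + alpha_m*(1-Vf) = 14.0*0.68 + 65.3*0.32 = 30.4 x 10^-6/K

30.4 x 10^-6/K


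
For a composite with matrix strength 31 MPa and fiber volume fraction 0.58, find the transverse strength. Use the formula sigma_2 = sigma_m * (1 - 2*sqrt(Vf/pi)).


factor = 1 - 2*sqrt(0.58/pi) = 0.1407
sigma_2 = 31 * 0.1407 = 4.36 MPa

4.36 MPa


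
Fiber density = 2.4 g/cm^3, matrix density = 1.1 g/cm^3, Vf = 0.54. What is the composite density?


rho_c = rho_f*Vf + rho_m*(1-Vf) = 2.4*0.54 + 1.1*0.46 = 1.802 g/cm^3

1.802 g/cm^3


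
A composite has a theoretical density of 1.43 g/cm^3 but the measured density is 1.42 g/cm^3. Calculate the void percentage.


Void% = (rho_theo - rho_actual)/rho_theo * 100 = (1.43 - 1.42)/1.43 * 100 = 0.7%

0.7%


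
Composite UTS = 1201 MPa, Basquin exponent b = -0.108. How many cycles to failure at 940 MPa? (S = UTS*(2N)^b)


N = 0.5 * (S/UTS)^(1/b) = 0.5 * (940/1201)^(1/-0.108) = 4.8339 cycles

4.8339 cycles


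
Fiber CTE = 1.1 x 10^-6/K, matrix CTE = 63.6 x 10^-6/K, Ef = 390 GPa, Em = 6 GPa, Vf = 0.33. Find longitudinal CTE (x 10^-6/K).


E1 = Ef*Vf + Em*(1-Vf) = 132.72
alpha_1 = (alpha_f*Ef*Vf + alpha_m*Em*(1-Vf))/E1 = 2.99 x 10^-6/K

2.99 x 10^-6/K


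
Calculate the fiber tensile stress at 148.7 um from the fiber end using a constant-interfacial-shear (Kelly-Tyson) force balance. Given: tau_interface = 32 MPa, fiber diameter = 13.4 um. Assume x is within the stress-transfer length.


Force balance: sigma_f * (pi*d^2/4) = tau * (pi*d) * x  ->  sigma_f = 4 * tau * x / d
sigma_f = 4 * 32 * 148.7 / 13.4 = 1420.4 MPa

1420.4 MPa


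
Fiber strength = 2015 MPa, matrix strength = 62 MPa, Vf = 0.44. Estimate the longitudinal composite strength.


sigma_1 = sigma_f*Vf + sigma_m*(1-Vf) = 2015*0.44 + 62*0.56 = 921.3 MPa

921.3 MPa


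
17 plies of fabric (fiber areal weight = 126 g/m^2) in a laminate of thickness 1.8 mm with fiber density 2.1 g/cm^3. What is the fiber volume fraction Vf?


Vf = n * FAW / (rho_f * h * 1000) = 17 * 126 / (2.1 * 1.8 * 1000) = 0.5667

0.5667


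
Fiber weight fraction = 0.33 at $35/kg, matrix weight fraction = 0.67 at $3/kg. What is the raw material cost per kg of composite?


Cost = cost_f*Wf + cost_m*Wm = 35*0.33 + 3*0.67 = $13.56/kg

$13.56/kg


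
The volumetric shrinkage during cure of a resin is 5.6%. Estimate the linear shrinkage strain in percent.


Linear shrinkage ≈ vol_shrink/3 = 5.6/3 = 1.867%

1.867%


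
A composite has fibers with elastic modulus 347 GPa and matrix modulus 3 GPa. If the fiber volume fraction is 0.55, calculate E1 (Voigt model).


E1 = Ef*Vf + Em*(1-Vf) = 347*0.55 + 3*0.45 = 192.2 GPa

192.2 GPa


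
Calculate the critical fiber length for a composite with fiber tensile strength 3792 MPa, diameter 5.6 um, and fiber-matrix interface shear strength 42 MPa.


Lc = sigma_f * d / (2 * tau_i) = 3792 * 5.6 / (2 * 42) = 252.8 um

252.8 um


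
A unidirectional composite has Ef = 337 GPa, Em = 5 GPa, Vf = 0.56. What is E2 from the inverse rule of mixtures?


1/E2 = Vf/Ef + (1-Vf)/Em = 0.56/337 + 0.44/5
E2 = 11.15 GPa

11.15 GPa


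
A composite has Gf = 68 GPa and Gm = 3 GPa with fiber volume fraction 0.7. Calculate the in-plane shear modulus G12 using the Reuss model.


1/G12 = Vf/Gf + (1-Vf)/Gm = 0.7/68 + 0.3/3
G12 = 9.07 GPa

9.07 GPa


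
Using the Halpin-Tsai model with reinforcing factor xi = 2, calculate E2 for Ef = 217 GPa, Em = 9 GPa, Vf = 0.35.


eta = (Ef/Em - 1)/(Ef/Em + xi) = (24.1111 - 1)/(24.1111 + 2) = 0.8851
E2 = Em*(1+xi*eta*Vf)/(1-eta*Vf) = 21.12 GPa

21.12 GPa


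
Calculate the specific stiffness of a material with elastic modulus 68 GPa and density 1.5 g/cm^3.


Specific stiffness = E/rho = 68/1.5 = 45.3 GPa/(g/cm^3)

45.3 GPa/(g/cm^3)


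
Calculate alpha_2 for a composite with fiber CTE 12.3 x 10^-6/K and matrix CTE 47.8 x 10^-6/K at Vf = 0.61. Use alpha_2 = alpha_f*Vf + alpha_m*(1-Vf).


alpha_2 = alpha_f*Vf + alpha_m*(1-Vf) = 12.3*0.61 + 47.8*0.39 = 26.1 x 10^-6/K

26.1 x 10^-6/K


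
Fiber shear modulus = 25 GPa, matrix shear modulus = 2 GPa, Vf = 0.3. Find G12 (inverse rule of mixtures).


1/G12 = Vf/Gf + (1-Vf)/Gm = 0.3/25 + 0.7/2
G12 = 2.76 GPa

2.76 GPa


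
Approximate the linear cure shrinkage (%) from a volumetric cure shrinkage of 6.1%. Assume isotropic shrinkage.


Linear shrinkage ≈ vol_shrink/3 = 6.1/3 = 2.033%

2.033%


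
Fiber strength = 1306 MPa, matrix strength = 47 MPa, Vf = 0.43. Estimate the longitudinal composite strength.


sigma_1 = sigma_f*Vf + sigma_m*(1-Vf) = 1306*0.43 + 47*0.57 = 588.4 MPa

588.4 MPa


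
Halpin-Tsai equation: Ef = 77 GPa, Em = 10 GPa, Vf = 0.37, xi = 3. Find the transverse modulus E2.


eta = (Ef/Em - 1)/(Ef/Em + xi) = (7.7 - 1)/(7.7 + 3) = 0.6262
E2 = Em*(1+xi*eta*Vf)/(1-eta*Vf) = 22.06 GPa

22.06 GPa


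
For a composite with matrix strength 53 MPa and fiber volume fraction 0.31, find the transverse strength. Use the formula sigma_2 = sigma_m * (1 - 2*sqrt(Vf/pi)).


factor = 1 - 2*sqrt(0.31/pi) = 0.3717
sigma_2 = 53 * 0.3717 = 19.7 MPa

19.7 MPa


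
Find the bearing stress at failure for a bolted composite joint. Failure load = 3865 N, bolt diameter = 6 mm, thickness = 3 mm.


sigma_br = F/(d*h) = 3865/(6*3) = 214.7 MPa

214.7 MPa


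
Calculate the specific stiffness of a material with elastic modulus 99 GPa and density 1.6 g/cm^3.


Specific stiffness = E/rho = 99/1.6 = 61.9 GPa/(g/cm^3)

61.9 GPa/(g/cm^3)


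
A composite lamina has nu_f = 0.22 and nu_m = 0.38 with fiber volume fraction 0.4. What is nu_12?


nu_12 = nu_f*Vf + nu_m*(1-Vf) = 0.22*0.4 + 0.38*0.6 = 0.316

0.316


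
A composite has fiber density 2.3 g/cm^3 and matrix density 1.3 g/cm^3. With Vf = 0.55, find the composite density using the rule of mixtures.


rho_c = rho_f*Vf + rho_m*(1-Vf) = 2.3*0.55 + 1.3*0.45 = 1.85 g/cm^3

1.85 g/cm^3


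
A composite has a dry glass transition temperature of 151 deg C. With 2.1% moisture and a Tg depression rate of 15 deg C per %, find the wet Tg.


Tg_wet = Tg_dry - k*moisture = 151 - 15*2.1 = 119.5 deg C

119.5 deg C


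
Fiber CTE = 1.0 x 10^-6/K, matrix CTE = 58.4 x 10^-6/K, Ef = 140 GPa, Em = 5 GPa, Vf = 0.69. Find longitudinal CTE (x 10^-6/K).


E1 = Ef*Vf + Em*(1-Vf) = 98.15
alpha_1 = (alpha_f*Ef*Vf + alpha_m*Em*(1-Vf))/E1 = 1.91 x 10^-6/K

1.91 x 10^-6/K


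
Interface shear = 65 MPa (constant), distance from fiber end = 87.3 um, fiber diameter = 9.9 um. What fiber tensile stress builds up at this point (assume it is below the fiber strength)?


Force balance: sigma_f * (pi*d^2/4) = tau * (pi*d) * x  ->  sigma_f = 4 * tau * x / d
sigma_f = 4 * 65 * 87.3 / 9.9 = 2292.7 MPa

2292.7 MPa


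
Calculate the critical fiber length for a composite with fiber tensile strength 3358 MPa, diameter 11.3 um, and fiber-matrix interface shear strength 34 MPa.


Lc = sigma_f * d / (2 * tau_i) = 3358 * 11.3 / (2 * 34) = 558.0 um

558.0 um


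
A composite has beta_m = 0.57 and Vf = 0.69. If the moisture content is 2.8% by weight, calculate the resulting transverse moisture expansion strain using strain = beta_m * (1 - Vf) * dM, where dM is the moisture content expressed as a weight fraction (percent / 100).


dM = 2.8/100 = 0.028
strain = beta_m * (1-Vf) * dM = 0.57 * 0.31 * 0.028 = 0.0049476

0.0049476


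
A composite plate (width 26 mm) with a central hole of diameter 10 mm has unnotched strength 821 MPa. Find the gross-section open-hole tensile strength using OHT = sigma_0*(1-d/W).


OHT = sigma_0*(1-d/W) = 821*(1-10/26) = 505.2 MPa

505.2 MPa


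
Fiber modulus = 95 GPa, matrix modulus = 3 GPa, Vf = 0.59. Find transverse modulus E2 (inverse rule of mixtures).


1/E2 = Vf/Ef + (1-Vf)/Em = 0.59/95 + 0.41/3
E2 = 7.0 GPa

7.0 GPa


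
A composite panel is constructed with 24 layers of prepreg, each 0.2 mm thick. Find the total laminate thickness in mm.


h = n * t_ply = 24 * 0.2 = 4.8 mm

4.8 mm


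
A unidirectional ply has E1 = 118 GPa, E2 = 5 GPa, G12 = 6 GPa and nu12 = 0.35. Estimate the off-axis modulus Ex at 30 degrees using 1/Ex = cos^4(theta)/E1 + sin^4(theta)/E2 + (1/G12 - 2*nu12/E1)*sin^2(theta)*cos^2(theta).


cos^4(30) = 0.5625, sin^4(30) = 0.0625, sin^2(30)*cos^2(30) = 0.1875
1/G12 - 2*nu12/E1 = 1/6 - 2*0.35/118 = 0.160734 GPa^-1
1/Ex = 0.5625/118 + 0.0625/5 + 0.160734*0.1875 = 0.0474047 GPa^-1
Ex = 21.09 GPa

21.09 GPa


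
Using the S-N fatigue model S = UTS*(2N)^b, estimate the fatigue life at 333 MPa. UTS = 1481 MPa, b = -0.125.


N = 0.5 * (S/UTS)^(1/b) = 0.5 * (333/1481)^(1/-0.125) = 76534.3864 cycles

76534.3864 cycles


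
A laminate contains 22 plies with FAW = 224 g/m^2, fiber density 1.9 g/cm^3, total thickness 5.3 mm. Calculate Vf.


Vf = n * FAW / (rho_f * h * 1000) = 22 * 224 / (1.9 * 5.3 * 1000) = 0.4894

0.4894


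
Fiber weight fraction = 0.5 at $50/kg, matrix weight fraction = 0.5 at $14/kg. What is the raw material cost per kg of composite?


Cost = cost_f*Wf + cost_m*Wm = 50*0.5 + 14*0.5 = $32.0/kg

$32.0/kg


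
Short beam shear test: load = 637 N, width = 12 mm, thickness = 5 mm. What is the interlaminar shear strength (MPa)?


ILSS = 3F/(4bh) = 3*637/(4*12*5) = 7.96 MPa

7.96 MPa


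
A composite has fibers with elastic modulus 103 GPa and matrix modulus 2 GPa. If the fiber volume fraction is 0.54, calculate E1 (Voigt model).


E1 = Ef*Vf + Em*(1-Vf) = 103*0.54 + 2*0.46 = 56.54 GPa

56.54 GPa


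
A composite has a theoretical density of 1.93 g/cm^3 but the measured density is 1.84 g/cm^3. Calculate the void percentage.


Void% = (rho_theo - rho_actual)/rho_theo * 100 = (1.93 - 1.84)/1.93 * 100 = 4.66%

4.66%


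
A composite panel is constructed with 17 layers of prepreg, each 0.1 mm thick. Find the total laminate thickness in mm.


h = n * t_ply = 17 * 0.1 = 1.7 mm

1.7 mm


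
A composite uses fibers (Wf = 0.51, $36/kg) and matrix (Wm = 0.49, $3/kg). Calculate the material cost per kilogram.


Cost = cost_f*Wf + cost_m*Wm = 36*0.51 + 3*0.49 = $19.83/kg

$19.83/kg


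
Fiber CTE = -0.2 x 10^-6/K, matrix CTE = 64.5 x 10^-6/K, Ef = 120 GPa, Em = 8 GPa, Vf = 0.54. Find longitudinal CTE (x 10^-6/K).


E1 = Ef*Vf + Em*(1-Vf) = 68.48
alpha_1 = (alpha_f*Ef*Vf + alpha_m*Em*(1-Vf))/E1 = 3.28 x 10^-6/K

3.28 x 10^-6/K


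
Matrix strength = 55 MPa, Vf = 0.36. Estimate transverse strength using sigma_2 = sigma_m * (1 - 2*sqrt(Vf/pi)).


factor = 1 - 2*sqrt(0.36/pi) = 0.323
sigma_2 = 55 * 0.323 = 17.76 MPa

17.76 MPa


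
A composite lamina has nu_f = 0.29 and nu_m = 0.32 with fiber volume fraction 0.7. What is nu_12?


nu_12 = nu_f*Vf + nu_m*(1-Vf) = 0.29*0.7 + 0.32*0.3 = 0.299

0.299


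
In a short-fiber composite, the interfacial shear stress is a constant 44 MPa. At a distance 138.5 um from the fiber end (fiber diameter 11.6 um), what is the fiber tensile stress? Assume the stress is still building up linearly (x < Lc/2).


Force balance: sigma_f * (pi*d^2/4) = tau * (pi*d) * x  ->  sigma_f = 4 * tau * x / d
sigma_f = 4 * 44 * 138.5 / 11.6 = 2101.4 MPa

2101.4 MPa


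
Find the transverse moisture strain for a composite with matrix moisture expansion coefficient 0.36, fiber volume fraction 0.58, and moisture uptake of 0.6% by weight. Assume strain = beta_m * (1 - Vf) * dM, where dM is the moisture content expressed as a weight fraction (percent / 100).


dM = 0.6/100 = 0.006
strain = beta_m * (1-Vf) * dM = 0.36 * 0.42 * 0.006 = 0.0009072

0.0009072


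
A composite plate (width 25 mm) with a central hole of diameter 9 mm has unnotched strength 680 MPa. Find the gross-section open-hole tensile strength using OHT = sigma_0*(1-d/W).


OHT = sigma_0*(1-d/W) = 680*(1-9/25) = 435.2 MPa

435.2 MPa


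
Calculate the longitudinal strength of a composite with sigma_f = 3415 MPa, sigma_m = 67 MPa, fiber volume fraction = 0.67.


sigma_1 = sigma_f*Vf + sigma_m*(1-Vf) = 3415*0.67 + 67*0.33 = 2310.2 MPa

2310.2 MPa


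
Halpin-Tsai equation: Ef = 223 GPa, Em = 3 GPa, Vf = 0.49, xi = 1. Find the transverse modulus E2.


eta = (Ef/Em - 1)/(Ef/Em + xi) = (74.3333 - 1)/(74.3333 + 1) = 0.9735
E2 = Em*(1+xi*eta*Vf)/(1-eta*Vf) = 8.47 GPa

8.47 GPa


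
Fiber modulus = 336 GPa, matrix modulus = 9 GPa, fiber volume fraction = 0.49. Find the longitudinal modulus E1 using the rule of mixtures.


E1 = Ef*Vf + Em*(1-Vf) = 336*0.49 + 9*0.51 = 169.23 GPa

169.23 GPa


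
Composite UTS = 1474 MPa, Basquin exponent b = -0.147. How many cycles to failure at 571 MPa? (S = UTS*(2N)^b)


N = 0.5 * (S/UTS)^(1/b) = 0.5 * (571/1474)^(1/-0.147) = 316.7729 cycles

316.7729 cycles


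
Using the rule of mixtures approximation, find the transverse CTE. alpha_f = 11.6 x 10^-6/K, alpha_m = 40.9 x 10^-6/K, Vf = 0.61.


alpha_2 = alpha_f*Vf + alpha_m*(1-Vf) = 11.6*0.61 + 40.9*0.39 = 23.0 x 10^-6/K

23.0 x 10^-6/K


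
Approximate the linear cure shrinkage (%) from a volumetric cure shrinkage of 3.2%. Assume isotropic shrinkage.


Linear shrinkage ≈ vol_shrink/3 = 3.2/3 = 1.067%

1.067%


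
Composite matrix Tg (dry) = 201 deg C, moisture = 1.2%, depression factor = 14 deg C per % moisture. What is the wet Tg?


Tg_wet = Tg_dry - k*moisture = 201 - 14*1.2 = 184.2 deg C

184.2 deg C


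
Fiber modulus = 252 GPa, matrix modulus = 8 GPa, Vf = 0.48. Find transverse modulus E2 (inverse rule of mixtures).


1/E2 = Vf/Ef + (1-Vf)/Em = 0.48/252 + 0.52/8
E2 = 14.95 GPa

14.95 GPa


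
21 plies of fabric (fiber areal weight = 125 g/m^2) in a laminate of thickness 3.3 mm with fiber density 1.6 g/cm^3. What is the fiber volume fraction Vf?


Vf = n * FAW / (rho_f * h * 1000) = 21 * 125 / (1.6 * 3.3 * 1000) = 0.4972

0.4972


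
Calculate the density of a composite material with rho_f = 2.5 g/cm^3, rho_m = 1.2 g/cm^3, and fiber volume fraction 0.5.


rho_c = rho_f*Vf + rho_m*(1-Vf) = 2.5*0.5 + 1.2*0.5 = 1.85 g/cm^3

1.85 g/cm^3


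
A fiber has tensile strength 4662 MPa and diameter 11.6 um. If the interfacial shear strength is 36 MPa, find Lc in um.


Lc = sigma_f * d / (2 * tau_i) = 4662 * 11.6 / (2 * 36) = 751.1 um

751.1 um


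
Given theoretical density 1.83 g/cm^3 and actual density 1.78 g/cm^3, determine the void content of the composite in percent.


Void% = (rho_theo - rho_actual)/rho_theo * 100 = (1.83 - 1.78)/1.83 * 100 = 2.73%

2.73%


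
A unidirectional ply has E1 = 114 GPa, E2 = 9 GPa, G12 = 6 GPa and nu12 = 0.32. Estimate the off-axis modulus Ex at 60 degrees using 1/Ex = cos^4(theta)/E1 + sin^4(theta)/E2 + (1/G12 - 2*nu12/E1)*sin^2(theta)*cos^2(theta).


cos^4(60) = 0.0625, sin^4(60) = 0.5625, sin^2(60)*cos^2(60) = 0.1875
1/G12 - 2*nu12/E1 = 1/6 - 2*0.32/114 = 0.161053 GPa^-1
1/Ex = 0.0625/114 + 0.5625/9 + 0.161053*0.1875 = 0.0932456 GPa^-1
Ex = 10.72 GPa

10.72 GPa


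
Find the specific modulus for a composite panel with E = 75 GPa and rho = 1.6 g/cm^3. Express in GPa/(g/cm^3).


Specific stiffness = E/rho = 75/1.6 = 46.9 GPa/(g/cm^3)

46.9 GPa/(g/cm^3)


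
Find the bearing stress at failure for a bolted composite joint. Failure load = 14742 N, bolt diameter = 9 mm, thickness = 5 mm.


sigma_br = F/(d*h) = 14742/(9*5) = 327.6 MPa

327.6 MPa


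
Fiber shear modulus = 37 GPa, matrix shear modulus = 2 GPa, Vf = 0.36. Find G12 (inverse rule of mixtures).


1/G12 = Vf/Gf + (1-Vf)/Gm = 0.36/37 + 0.64/2
G12 = 3.03 GPa

3.03 GPa


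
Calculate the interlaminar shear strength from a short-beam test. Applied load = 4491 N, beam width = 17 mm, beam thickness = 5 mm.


ILSS = 3F/(4bh) = 3*4491/(4*17*5) = 39.63 MPa

39.63 MPa


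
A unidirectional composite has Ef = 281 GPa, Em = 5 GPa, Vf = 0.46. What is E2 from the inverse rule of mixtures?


1/E2 = Vf/Ef + (1-Vf)/Em = 0.46/281 + 0.54/5
E2 = 9.12 GPa

9.12 GPa


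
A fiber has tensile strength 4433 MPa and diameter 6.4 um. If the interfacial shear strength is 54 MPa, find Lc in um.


Lc = sigma_f * d / (2 * tau_i) = 4433 * 6.4 / (2 * 54) = 262.7 um

262.7 um


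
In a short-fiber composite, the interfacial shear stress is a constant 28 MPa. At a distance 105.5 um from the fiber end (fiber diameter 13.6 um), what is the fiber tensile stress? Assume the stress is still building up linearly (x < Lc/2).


Force balance: sigma_f * (pi*d^2/4) = tau * (pi*d) * x  ->  sigma_f = 4 * tau * x / d
sigma_f = 4 * 28 * 105.5 / 13.6 = 868.8 MPa

868.8 MPa


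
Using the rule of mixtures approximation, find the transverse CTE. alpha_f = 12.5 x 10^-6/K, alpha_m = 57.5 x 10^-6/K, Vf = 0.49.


alpha_2 = alpha_f*Vf + alpha_m*(1-Vf) = 12.5*0.49 + 57.5*0.51 = 35.5 x 10^-6/K

35.5 x 10^-6/K


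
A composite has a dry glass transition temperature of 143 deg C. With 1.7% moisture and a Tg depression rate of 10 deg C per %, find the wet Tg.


Tg_wet = Tg_dry - k*moisture = 143 - 10*1.7 = 126.0 deg C

126.0 deg C


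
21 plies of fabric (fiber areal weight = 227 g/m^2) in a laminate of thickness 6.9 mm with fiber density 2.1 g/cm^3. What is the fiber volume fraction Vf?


Vf = n * FAW / (rho_f * h * 1000) = 21 * 227 / (2.1 * 6.9 * 1000) = 0.329

0.329


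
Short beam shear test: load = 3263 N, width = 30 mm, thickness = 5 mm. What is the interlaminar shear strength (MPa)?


ILSS = 3F/(4bh) = 3*3263/(4*30*5) = 16.32 MPa

16.32 MPa


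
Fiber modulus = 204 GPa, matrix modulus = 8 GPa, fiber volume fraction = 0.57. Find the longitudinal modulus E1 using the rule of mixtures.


E1 = Ef*Vf + Em*(1-Vf) = 204*0.57 + 8*0.43 = 119.72 GPa

119.72 GPa


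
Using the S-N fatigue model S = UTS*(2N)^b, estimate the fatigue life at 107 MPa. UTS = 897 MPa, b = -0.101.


N = 0.5 * (S/UTS)^(1/b) = 0.5 * (107/897)^(1/-0.101) = 6.9443e+08 cycles

6.9443e+08 cycles


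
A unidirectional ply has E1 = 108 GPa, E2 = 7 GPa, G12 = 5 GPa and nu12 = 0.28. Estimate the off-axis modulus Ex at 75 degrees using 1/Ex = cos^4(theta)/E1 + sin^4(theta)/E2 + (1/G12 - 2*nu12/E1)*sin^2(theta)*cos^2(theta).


cos^4(75) = 0.004487, sin^4(75) = 0.870513, sin^2(75)*cos^2(75) = 0.0625
1/G12 - 2*nu12/E1 = 1/5 - 2*0.28/108 = 0.194815 GPa^-1
1/Ex = 0.004487/108 + 0.870513/7 + 0.194815*0.0625 = 0.1365764 GPa^-1
Ex = 7.32 GPa

7.32 GPa


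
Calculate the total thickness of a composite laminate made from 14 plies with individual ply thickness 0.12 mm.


h = n * t_ply = 14 * 0.12 = 1.68 mm

1.68 mm


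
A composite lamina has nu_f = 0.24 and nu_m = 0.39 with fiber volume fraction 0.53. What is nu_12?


nu_12 = nu_f*Vf + nu_m*(1-Vf) = 0.24*0.53 + 0.39*0.47 = 0.3105

0.3105


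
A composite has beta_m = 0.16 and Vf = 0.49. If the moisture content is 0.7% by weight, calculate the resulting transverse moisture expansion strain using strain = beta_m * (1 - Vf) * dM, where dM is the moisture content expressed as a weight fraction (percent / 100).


dM = 0.7/100 = 0.007
strain = beta_m * (1-Vf) * dM = 0.16 * 0.51 * 0.007 = 0.0005712

0.0005712


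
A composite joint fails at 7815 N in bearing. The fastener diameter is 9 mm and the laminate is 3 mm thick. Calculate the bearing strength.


sigma_br = F/(d*h) = 7815/(9*3) = 289.4 MPa

289.4 MPa


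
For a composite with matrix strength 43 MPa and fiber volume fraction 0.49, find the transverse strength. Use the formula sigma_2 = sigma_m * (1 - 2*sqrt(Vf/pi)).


factor = 1 - 2*sqrt(0.49/pi) = 0.2101
sigma_2 = 43 * 0.2101 = 9.04 MPa

9.04 MPa


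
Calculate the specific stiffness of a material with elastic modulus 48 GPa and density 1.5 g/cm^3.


Specific stiffness = E/rho = 48/1.5 = 32.0 GPa/(g/cm^3)

32.0 GPa/(g/cm^3)


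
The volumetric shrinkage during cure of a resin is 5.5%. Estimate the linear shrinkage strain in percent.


Linear shrinkage ≈ vol_shrink/3 = 5.5/3 = 1.833%

1.833%


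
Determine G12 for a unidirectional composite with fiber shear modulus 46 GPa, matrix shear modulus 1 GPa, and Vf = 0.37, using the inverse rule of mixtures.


1/G12 = Vf/Gf + (1-Vf)/Gm = 0.37/46 + 0.63/1
G12 = 1.57 GPa

1.57 GPa


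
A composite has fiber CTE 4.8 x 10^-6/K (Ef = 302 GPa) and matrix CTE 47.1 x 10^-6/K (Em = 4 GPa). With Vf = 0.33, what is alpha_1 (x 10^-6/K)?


E1 = Ef*Vf + Em*(1-Vf) = 102.34
alpha_1 = (alpha_f*Ef*Vf + alpha_m*Em*(1-Vf))/E1 = 5.91 x 10^-6/K

5.91 x 10^-6/K


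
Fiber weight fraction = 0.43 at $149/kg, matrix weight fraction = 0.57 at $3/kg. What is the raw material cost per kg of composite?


Cost = cost_f*Wf + cost_m*Wm = 149*0.43 + 3*0.57 = $65.78/kg

$65.78/kg


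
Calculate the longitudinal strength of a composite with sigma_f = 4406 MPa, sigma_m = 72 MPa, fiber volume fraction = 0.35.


sigma_1 = sigma_f*Vf + sigma_m*(1-Vf) = 4406*0.35 + 72*0.65 = 1588.9 MPa

1588.9 MPa


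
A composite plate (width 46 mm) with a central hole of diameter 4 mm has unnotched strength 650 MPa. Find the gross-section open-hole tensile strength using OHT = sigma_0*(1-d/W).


OHT = sigma_0*(1-d/W) = 650*(1-4/46) = 593.5 MPa

593.5 MPa


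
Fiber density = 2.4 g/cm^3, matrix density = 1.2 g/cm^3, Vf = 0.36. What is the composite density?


rho_c = rho_f*Vf + rho_m*(1-Vf) = 2.4*0.36 + 1.2*0.64 = 1.632 g/cm^3

1.632 g/cm^3


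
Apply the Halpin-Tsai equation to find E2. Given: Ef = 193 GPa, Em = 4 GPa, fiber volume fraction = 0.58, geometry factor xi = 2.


eta = (Ef/Em - 1)/(Ef/Em + xi) = (48.25 - 1)/(48.25 + 2) = 0.9403
E2 = Em*(1+xi*eta*Vf)/(1-eta*Vf) = 18.4 GPa

18.4 GPa


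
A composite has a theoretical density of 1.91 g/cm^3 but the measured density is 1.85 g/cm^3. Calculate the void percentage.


Void% = (rho_theo - rho_actual)/rho_theo * 100 = (1.91 - 1.85)/1.91 * 100 = 3.14%

3.14%


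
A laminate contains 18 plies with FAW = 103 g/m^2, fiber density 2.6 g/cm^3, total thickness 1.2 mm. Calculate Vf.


Vf = n * FAW / (rho_f * h * 1000) = 18 * 103 / (2.6 * 1.2 * 1000) = 0.5942

0.5942


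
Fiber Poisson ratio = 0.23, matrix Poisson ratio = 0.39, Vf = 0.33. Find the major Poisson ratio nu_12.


nu_12 = nu_f*Vf + nu_m*(1-Vf) = 0.23*0.33 + 0.39*0.67 = 0.3372

0.3372


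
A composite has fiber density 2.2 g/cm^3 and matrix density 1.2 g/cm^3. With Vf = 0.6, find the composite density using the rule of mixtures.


rho_c = rho_f*Vf + rho_m*(1-Vf) = 2.2*0.6 + 1.2*0.4 = 1.8 g/cm^3

1.8 g/cm^3


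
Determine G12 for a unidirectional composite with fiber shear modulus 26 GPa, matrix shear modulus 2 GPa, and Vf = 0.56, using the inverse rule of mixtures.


1/G12 = Vf/Gf + (1-Vf)/Gm = 0.56/26 + 0.44/2
G12 = 4.14 GPa

4.14 GPa


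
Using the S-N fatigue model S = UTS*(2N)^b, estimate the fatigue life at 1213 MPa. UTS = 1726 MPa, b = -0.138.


N = 0.5 * (S/UTS)^(1/b) = 0.5 * (1213/1726)^(1/-0.138) = 6.4412 cycles

6.4412 cycles


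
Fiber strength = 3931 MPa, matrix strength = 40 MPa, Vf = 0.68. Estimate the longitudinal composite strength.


sigma_1 = sigma_f*Vf + sigma_m*(1-Vf) = 3931*0.68 + 40*0.32 = 2685.9 MPa

2685.9 MPa


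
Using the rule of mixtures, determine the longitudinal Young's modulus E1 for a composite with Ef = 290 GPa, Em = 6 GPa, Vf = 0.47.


E1 = Ef*Vf + Em*(1-Vf) = 290*0.47 + 6*0.53 = 139.48 GPa

139.48 GPa


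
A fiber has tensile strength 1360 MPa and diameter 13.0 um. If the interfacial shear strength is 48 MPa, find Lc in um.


Lc = sigma_f * d / (2 * tau_i) = 1360 * 13.0 / (2 * 48) = 184.2 um

184.2 um


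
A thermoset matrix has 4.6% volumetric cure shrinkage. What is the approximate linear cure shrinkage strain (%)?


Linear shrinkage ≈ vol_shrink/3 = 4.6/3 = 1.533%

1.533%


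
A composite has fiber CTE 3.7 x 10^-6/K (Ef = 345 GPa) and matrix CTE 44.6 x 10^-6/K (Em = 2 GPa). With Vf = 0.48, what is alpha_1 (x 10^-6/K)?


E1 = Ef*Vf + Em*(1-Vf) = 166.64
alpha_1 = (alpha_f*Ef*Vf + alpha_m*Em*(1-Vf))/E1 = 3.96 x 10^-6/K

3.96 x 10^-6/K


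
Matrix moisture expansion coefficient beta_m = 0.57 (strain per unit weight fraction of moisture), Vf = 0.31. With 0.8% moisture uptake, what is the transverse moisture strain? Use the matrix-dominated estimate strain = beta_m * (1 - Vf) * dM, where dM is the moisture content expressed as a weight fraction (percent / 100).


dM = 0.8/100 = 0.008
strain = beta_m * (1-Vf) * dM = 0.57 * 0.69 * 0.008 = 0.0031464

0.0031464


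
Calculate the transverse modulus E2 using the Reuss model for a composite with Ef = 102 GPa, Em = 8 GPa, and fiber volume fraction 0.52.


1/E2 = Vf/Ef + (1-Vf)/Em = 0.52/102 + 0.48/8
E2 = 15.36 GPa

15.36 GPa


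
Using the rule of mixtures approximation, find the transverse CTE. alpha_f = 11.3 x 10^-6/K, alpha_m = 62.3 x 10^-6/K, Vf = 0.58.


alpha_2 = alpha_f*Vf + alpha_m*(1-Vf) = 11.3*0.58 + 62.3*0.42 = 32.7 x 10^-6/K

32.7 x 10^-6/K


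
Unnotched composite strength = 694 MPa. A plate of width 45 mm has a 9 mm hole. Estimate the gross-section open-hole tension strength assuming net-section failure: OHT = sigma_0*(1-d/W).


OHT = sigma_0*(1-d/W) = 694*(1-9/45) = 555.2 MPa

555.2 MPa


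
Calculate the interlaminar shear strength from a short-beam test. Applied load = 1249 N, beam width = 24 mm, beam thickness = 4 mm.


ILSS = 3F/(4bh) = 3*1249/(4*24*4) = 9.76 MPa

9.76 MPa


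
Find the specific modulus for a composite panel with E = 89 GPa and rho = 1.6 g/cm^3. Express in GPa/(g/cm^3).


Specific stiffness = E/rho = 89/1.6 = 55.6 GPa/(g/cm^3)

55.6 GPa/(g/cm^3)


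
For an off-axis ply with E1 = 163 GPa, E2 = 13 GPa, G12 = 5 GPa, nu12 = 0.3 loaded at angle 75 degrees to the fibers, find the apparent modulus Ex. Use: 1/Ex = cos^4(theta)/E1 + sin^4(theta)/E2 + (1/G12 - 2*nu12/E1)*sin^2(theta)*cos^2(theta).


cos^4(75) = 0.004487, sin^4(75) = 0.870513, sin^2(75)*cos^2(75) = 0.0625
1/G12 - 2*nu12/E1 = 1/5 - 2*0.3/163 = 0.196319 GPa^-1
1/Ex = 0.004487/163 + 0.870513/13 + 0.196319*0.0625 = 0.07926 GPa^-1
Ex = 12.62 GPa

12.62 GPa


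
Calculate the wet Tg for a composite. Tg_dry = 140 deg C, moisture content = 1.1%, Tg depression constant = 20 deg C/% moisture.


Tg_wet = Tg_dry - k*moisture = 140 - 20*1.1 = 118.0 deg C

118.0 deg C


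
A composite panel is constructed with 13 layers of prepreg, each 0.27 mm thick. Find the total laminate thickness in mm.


h = n * t_ply = 13 * 0.27 = 3.51 mm

3.51 mm


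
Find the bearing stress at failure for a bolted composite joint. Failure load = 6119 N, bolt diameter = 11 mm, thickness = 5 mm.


sigma_br = F/(d*h) = 6119/(11*5) = 111.3 MPa

111.3 MPa


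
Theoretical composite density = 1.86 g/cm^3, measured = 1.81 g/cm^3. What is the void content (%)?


Void% = (rho_theo - rho_actual)/rho_theo * 100 = (1.86 - 1.81)/1.86 * 100 = 2.69%

2.69%


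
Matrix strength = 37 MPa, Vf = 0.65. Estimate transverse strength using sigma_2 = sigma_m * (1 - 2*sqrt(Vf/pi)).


factor = 1 - 2*sqrt(0.65/pi) = 0.0903
sigma_2 = 37 * 0.0903 = 3.34 MPa

3.34 MPa


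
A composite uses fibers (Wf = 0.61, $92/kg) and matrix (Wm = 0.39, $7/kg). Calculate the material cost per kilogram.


Cost = cost_f*Wf + cost_m*Wm = 92*0.61 + 7*0.39 = $58.85/kg

$58.85/kg


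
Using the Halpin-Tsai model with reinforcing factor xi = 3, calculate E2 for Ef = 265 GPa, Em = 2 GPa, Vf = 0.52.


eta = (Ef/Em - 1)/(Ef/Em + xi) = (132.5 - 1)/(132.5 + 3) = 0.9705
E2 = Em*(1+xi*eta*Vf)/(1-eta*Vf) = 10.15 GPa

10.15 GPa


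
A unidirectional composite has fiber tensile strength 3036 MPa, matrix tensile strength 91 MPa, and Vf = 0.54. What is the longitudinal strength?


sigma_1 = sigma_f*Vf + sigma_m*(1-Vf) = 3036*0.54 + 91*0.46 = 1681.3 MPa

1681.3 MPa


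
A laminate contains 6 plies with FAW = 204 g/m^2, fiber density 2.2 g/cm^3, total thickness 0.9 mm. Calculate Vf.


Vf = n * FAW / (rho_f * h * 1000) = 6 * 204 / (2.2 * 0.9 * 1000) = 0.6182

0.6182


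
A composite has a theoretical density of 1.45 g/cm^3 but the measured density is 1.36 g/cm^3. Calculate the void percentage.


Void% = (rho_theo - rho_actual)/rho_theo * 100 = (1.45 - 1.36)/1.45 * 100 = 6.21%

6.21%
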